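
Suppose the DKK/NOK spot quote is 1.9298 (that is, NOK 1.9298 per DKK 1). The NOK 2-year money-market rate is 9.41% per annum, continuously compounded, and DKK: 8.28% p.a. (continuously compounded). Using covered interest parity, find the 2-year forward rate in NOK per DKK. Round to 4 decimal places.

1.9739

T = 2 years.
NOK accumulates by e^(0.0941×2) = 1.2070749.
DKK accumulates by e^(0.0828×2) = 1.180101.
Forward (NOK per DKK) = 1.9298 × 1.2070749 / 1.180101 = 1.973910.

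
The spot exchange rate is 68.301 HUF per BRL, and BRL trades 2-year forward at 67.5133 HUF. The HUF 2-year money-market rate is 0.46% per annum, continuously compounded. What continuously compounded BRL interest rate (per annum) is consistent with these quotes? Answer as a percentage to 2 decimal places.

T = 2 years.
By CIP, F/S equals the HUF-to-BRL growth ratio: 67.5133/68.301 = 0.9884672.
The HUF side grows by e^(0.0046×2) = 1.0092425.
So the BRL growth factor = 1.0210177.
Take logs: ln 1.0210177 / 2 = 0.010400, so 1.04%.

1.04%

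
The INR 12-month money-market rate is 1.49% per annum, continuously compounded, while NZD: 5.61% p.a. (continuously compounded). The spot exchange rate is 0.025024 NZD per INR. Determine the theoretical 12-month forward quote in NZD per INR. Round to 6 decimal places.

0.026077

T = 1 year.
NZD growth factor: e^(0.0561×1) = 1.0577034.
INR accumulates by e^(0.0149×1) = 1.0150116.
Forward (NZD per INR) = 0.025024 × 1.0577034 / 1.0150116 = 0.02607652.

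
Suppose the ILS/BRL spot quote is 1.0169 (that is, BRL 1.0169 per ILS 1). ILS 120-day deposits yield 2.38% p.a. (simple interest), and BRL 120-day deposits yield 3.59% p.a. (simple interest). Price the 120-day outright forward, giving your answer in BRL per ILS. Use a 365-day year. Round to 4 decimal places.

T = 120/365 years.
BRL growth factor: 1 + 0.0359×120/365 = 1.0118027.
Growth of 1 ILS over T: 1 + 0.0238×120/365 = 1.0078247.
CIP: F = S · (grow BRL)/(grow ILS) = 1.0169 × 1.0118027/1.0078247 = 1.020914 BRL per ILS.

1.0209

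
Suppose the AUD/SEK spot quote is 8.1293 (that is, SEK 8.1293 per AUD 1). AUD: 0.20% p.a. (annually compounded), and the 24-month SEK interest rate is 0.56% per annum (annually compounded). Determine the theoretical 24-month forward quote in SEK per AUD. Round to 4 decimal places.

T = 2 years.
SEK growth factor: (1 + 0.0056)^2 = 1.0112314.
Growth of 1 AUD over T: (1 + 0.0020)^2 = 1.004004.
So F = 8.1293 × 1.0112314 / 1.004004 = 8.187819 (SEK/AUD).

8.1878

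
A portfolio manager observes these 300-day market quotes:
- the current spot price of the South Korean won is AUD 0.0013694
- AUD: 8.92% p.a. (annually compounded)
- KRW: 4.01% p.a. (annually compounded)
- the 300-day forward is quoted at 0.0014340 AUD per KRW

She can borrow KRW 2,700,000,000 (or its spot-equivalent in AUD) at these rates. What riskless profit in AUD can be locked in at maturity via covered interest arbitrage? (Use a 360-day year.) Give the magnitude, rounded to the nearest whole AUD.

AUD 30,514

T = 300/360 years.
Invest the KRW and cover forward: 2,700,000,000 × 1.033306704 × 0.0014340 = AUD 4,000,756.90.
Convert at spot and invest in AUD: 2,700,000,000 × 0.0013694 × 1.073799079 = AUD 3,970,243.24.
The quoted forward overvalues KRW, so borrow AUD, buy KRW at spot, deposit the KRW at 4.01%, and sell the proceeds forward at 0.0014340.
Profit = 4,000,756.90 − 3,970,243.24 = AUD 30,514.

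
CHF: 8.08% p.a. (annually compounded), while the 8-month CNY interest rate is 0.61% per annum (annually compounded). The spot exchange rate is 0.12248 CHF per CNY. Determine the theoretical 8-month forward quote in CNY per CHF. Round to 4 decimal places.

T = 8/12 years.
CHF accumulates by (1 + 0.0808)^(8/12) = 1.0531661.
Growth of 1 CNY over T: (1 + 0.0061)^(8/12) = 1.0040625.
Forward (CHF per CNY) = 0.12248 × 1.0531661 / 1.0040625 = 0.1284699.
Quoted the other way: 1/0.1284699 = 7.7839 CNY per CHF.

7.7839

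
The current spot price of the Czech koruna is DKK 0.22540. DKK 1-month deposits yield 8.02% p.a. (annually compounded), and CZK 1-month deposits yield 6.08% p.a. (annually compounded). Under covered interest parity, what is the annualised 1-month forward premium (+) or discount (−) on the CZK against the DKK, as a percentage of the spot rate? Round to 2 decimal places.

+1.81%

T = 1/12 years.
CIP forward (DKK per CZK) = 0.2254 × 1.0064496/1.0049307 = 0.22574068.
Annualised premium = (F − S)/S × (1/T) = (0.22574068 − 0.2254)/0.2254 ÷ (1/12) = 1.81%.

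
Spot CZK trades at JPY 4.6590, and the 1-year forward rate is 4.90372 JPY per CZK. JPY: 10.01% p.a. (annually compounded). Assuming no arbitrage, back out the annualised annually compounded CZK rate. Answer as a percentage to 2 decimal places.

4.52%

T = 1 year.
CIP gives F = S · g_JPY/g_CZK, so g_JPY/g_CZK = 4.90372/4.659 = 1.0525263.
JPY growth factor: (1 + 0.1001)^1 = 1.100100.
That pins the CZK growth at 1.0451995.
r = 1.0451995^(1/1) − 1 = 0.045200 → 4.52%.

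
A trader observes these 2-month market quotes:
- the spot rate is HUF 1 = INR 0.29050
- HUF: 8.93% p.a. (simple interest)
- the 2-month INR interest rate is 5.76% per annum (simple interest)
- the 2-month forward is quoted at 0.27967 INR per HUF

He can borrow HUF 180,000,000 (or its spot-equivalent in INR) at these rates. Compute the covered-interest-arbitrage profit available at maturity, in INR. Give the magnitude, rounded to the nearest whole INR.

T = 2/12 years.
Keep in HUF, deliver into the forward: 180,000,000·1.0148833333·0.27967 = INR 51,089,835.93.
Swap to INR now, deposit: 180,000,000·0.29050·1.009600 = INR 52,791,984.00.
The quoted forward undervalues HUF, so borrow HUF, convert to INR at spot, deposit the INR at 5.76%, and buy HUF forward at 0.27967 to cover the loan.
Arbitrage profit = |51,089,835.93 − 52,791,984.00| = INR 1,702,148.

INR 1,702,148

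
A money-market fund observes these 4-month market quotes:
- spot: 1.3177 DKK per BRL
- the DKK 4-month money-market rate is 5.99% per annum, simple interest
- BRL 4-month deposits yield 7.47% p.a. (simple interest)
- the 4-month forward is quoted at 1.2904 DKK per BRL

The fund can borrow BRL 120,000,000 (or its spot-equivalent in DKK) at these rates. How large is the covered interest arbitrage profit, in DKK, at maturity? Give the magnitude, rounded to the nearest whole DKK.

T = 4/12 years.
Route A — deposit BRL, sell forward: 120,000,000 × 1.024900 × 1.2904 = DKK 158,703,715.20.
Route B — convert at spot, deposit DKK: 120,000,000 × 1.3177 × 1.01996666667 = DKK 161,281,209.20.
The quoted forward undervalues BRL, so borrow BRL, convert to DKK at spot, deposit the DKK at 5.99%, and buy BRL forward at 1.2904 to cover the loan.
The gap between the two covered legs is DKK 2,577,494.

DKK 2,577,494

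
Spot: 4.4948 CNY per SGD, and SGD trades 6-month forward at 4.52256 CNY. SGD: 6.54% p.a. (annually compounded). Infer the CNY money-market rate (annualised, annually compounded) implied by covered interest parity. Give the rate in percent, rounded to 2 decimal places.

T = 6/12 years.
CIP gives F = S · g_CNY/g_SGD, so g_CNY/g_SGD = 4.52256/4.4948 = 1.0061760.
The SGD side grows by (1 + 0.0654)^(6/12) = 1.0321822.
That pins the CNY growth at 1.038557.
Annualise: 1.038557^(12/6) − 1 = 0.078601 = 7.86%.

7.86%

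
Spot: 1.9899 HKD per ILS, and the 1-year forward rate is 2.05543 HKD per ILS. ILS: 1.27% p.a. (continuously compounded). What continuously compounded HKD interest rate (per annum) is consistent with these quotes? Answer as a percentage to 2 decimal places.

T = 1 year.
CIP gives F = S · g_HKD/g_ILS, so g_HKD/g_ILS = 2.05543/1.9899 = 1.0329313.
ILS growth factor: e^(0.0127×1) = 1.012781.
That pins the HKD growth at 1.0461332.
Take logs: ln 1.0461332 / 1 = 0.045101, so 4.51%.

4.51%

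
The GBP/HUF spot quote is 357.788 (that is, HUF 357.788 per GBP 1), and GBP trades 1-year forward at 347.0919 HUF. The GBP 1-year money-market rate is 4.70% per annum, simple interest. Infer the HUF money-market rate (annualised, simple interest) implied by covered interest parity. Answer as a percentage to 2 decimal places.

T = 1 year.
By CIP, F/S equals the HUF-to-GBP growth ratio: 347.0919/357.788 = 0.9701049.
GBP growth factor: 1 + 0.0470×1 = 1.047000.
So the HUF growth factor = 1.0156998.
r = (1.0156998 − 1)/1 = 0.015700 → 1.57%.

1.57%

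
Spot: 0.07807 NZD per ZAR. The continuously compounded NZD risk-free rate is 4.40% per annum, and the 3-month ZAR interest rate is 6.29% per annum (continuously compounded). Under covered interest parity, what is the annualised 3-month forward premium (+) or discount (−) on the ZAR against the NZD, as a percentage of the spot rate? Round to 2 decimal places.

T = 3/12 years.
F = S · g_NZD/g_ZAR = 0.07807 × 1.0110607/1.0158493 = 0.07770199.
(F − S)/S ÷ T = (0.07770199 − 0.07807)/0.07807/(3/12) = -0.018855 → -1.89%.

-1.89%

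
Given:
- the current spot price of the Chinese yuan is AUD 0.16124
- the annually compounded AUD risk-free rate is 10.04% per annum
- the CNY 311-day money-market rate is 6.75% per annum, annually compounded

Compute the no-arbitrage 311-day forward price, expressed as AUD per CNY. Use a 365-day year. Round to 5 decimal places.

0.16546

T = 311/365 years.
AUD accumulates by (1 + 0.1004)^(311/365) = 1.0849341.
Growth of 1 CNY over T: (1 + 0.0675)^(311/365) = 1.0572337.
Forward (AUD per CNY) = 0.16124 × 1.0849341 / 1.0572337 = 0.1654646.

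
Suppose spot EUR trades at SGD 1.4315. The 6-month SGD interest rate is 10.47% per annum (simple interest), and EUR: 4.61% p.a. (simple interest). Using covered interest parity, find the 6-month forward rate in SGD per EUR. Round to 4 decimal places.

1.4725

T = 6/12 years.
SGD accumulates by 1 + 0.1047×6/12 = 1.052350.
EUR growth factor: 1 + 0.0461×6/12 = 1.023050.
Forward (SGD per EUR) = 1.4315 × 1.052350 / 1.023050 = 1.472498.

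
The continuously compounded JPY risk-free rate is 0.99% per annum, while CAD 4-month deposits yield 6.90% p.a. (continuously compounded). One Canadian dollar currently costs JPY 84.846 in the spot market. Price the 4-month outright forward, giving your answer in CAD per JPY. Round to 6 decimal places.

0.012021

T = 4/12 years.
Growth of 1 JPY over T: e^(0.0099×4/12) = 1.0033055.
CAD growth factor: e^(0.0690×4/12) = 1.0232665.
So F = 84.846 × 1.0033055 / 1.0232665 = 83.19090 (JPY/CAD).
Quoted the other way: 1/83.19090 = 0.012021 CAD per JPY.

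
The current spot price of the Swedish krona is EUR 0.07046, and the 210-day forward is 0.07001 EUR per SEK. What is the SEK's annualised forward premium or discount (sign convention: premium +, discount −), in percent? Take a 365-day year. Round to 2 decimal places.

T = 210/365 years.
SEK trades forward at -0.63866% vs spot over the period.
Per annum: -0.0063866 / (210/365) = -0.011101 = -1.11%.

-1.11%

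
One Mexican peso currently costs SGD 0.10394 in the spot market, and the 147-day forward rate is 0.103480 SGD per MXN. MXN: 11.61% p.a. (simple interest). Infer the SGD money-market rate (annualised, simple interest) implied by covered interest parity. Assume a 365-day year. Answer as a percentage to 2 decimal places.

10.46%

T = 147/365 years.
F/S = 0.10348/0.10394 = 0.9955744 = (growth of SGD) / (growth of MXN).
MXN growth factor: 1 + 0.1161×147/365 = 1.0467581.
So the SGD growth factor = 1.0421256.
(1.0421256 − 1)/T = 0.104598, i.e. 10.46%.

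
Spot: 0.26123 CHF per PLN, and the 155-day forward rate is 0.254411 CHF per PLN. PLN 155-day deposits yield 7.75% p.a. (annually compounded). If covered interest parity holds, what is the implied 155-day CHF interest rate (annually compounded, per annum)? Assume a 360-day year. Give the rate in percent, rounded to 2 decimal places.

T = 155/360 years.
F/S = 0.254411/0.26123 = 0.9738966 = (growth of CHF) / (growth of PLN).
PLN growth factor: (1 + 0.0775)^(155/360) = 1.0326602.
That pins the CHF growth at 1.0057043.
r = 1.0057043^(360/155) − 1 = 0.013299 → 1.33%.

1.33%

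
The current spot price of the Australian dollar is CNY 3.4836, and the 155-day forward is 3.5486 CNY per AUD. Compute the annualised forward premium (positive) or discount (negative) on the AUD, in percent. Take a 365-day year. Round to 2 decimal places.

T = 155/365 years.
(F − S)/S = (3.5486 − 3.4836)/3.4836 = 0.0186589.
Annualise by dividing by T: 0.0186589 / (155/365) = 0.043939 → 4.39%.

+4.39%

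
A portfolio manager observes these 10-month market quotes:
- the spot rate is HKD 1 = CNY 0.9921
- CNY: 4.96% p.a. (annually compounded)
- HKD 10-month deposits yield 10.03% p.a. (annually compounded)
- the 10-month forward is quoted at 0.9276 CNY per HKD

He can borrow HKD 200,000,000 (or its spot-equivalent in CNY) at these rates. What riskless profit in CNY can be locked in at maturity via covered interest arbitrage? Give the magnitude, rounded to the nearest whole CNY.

T = 10/12 years.
Keep in HKD, deliver into the forward: 200,000,000·1.08291057341·0.9276 = CNY 200,901,569.58.
Swap to CNY now, deposit: 200,000,000·0.9921·1.04116569844 = CNY 206,588,097.88.
The quoted forward undervalues HKD, so borrow HKD, convert to CNY at spot, deposit the CNY at 4.96%, and buy HKD forward at 0.9276 to cover the loan.
The gap between the two covered legs is CNY 5,686,528.

CNY 5,686,528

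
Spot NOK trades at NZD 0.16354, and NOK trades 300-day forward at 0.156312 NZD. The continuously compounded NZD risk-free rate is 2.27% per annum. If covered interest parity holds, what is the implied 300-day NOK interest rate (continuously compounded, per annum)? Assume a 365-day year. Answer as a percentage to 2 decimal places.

7.77%

T = 300/365 years.
CIP gives F = S · g_NZD/g_NOK, so g_NZD/g_NOK = 0.156312/0.16354 = 0.9558029.
NZD growth factor: e^(0.0227×300/365) = 1.0188327.
That pins the NOK growth at 1.0659443.
Take logs: ln 1.0659443 / (300/365) = 0.077698, so 7.77%.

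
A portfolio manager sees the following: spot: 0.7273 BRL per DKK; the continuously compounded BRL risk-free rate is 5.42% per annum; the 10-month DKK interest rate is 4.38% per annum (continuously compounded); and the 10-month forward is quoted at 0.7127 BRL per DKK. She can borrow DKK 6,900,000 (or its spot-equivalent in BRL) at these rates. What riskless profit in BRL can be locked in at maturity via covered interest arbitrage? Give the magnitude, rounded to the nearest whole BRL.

BRL 149,790

T = 10/12 years.
Route A — deposit DKK, sell forward: 6,900,000 × 1.037174304 × 0.7127 = BRL 5,100,439.47.
Route B — convert at spot, deposit BRL: 6,900,000 × 0.7273 × 1.046202212 = BRL 5,250,229.79.
The quoted forward undervalues DKK, so borrow DKK, convert to BRL at spot, deposit the BRL at 5.42%, and buy DKK forward at 0.7127 to cover the loan.
The gap between the two covered legs is BRL 149,790.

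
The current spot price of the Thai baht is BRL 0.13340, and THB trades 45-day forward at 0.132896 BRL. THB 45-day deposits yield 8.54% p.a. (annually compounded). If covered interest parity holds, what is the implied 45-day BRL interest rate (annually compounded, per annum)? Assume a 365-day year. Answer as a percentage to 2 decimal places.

T = 45/365 years.
F/S = 0.132896/0.1334 = 0.9962219 = (growth of BRL) / (growth of THB).
The THB side grows by (1 + 0.0854)^(45/365) = 1.0101545.
That pins the BRL growth at 1.006338.
r = 1.006338^(365/45) − 1 = 0.052582 → 5.26%.

5.26%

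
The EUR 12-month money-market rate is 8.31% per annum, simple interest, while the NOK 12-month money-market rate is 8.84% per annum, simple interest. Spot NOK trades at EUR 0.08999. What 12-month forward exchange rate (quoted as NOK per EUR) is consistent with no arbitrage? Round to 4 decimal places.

T = 1 year.
Growth of 1 EUR over T: 1 + 0.0831×1 = 1.083100.
NOK accumulates by 1 + 0.0884×1 = 1.088400.
So F = 0.08999 × 1.083100 / 1.088400 = 0.089551791 (EUR/NOK).
Quoted the other way: 1/0.089551791 = 11.1667 NOK per EUR.

11.1667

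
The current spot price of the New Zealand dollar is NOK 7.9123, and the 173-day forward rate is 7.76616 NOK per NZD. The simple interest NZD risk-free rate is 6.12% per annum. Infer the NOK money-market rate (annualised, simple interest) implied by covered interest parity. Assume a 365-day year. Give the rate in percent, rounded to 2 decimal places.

T = 173/365 years.
F/S = 7.76616/7.9123 = 0.9815300 = (growth of NOK) / (growth of NZD).
NZD growth factor: 1 + 0.0612×173/365 = 1.0290071.
Hence g_NOK = 1.0100013.
(1.0100013 − 1)/T = 0.021101, i.e. 2.11%.

2.11%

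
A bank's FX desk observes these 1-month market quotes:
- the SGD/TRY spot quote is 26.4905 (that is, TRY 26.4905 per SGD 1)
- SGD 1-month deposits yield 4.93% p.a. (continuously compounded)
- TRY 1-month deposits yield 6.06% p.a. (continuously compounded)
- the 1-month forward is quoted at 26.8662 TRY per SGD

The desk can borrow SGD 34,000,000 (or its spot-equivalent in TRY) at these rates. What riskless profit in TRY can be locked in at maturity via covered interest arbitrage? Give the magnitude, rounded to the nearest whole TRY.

TRY 11,974,357

T = 1/12 years.
Invest the SGD and cover forward: 34,000,000 × 1.0041167841 × 26.8662 = TRY 917,211,279.73.
Convert at spot and invest in TRY: 34,000,000 × 26.4905 × 1.00506277274 = TRY 905,236,922.96.
The quoted forward overvalues SGD, so borrow TRY, buy SGD at spot, deposit the SGD at 4.93%, and sell the proceeds forward at 26.8662.
Profit = 917,211,279.73 − 905,236,922.96 = TRY 11,974,357.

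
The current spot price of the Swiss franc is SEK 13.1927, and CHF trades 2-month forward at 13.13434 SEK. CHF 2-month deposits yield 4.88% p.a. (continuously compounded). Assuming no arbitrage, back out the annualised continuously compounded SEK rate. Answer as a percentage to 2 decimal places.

2.22%

T = 2/12 years.
By CIP, F/S equals the SEK-to-CHF growth ratio: 13.13434/13.1927 = 0.9955763.
CHF growth factor: e^(0.0488×2/12) = 1.0081665.
That pins the SEK growth at 1.0037067.
r = ln(1.0037067)/(2/12) = 0.022199 → 2.22%.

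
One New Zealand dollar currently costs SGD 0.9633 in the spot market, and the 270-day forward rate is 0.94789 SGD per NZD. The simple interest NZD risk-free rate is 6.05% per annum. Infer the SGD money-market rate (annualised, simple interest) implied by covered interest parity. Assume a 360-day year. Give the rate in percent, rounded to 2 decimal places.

3.82%

T = 270/360 years.
CIP gives F = S · g_SGD/g_NZD, so g_SGD/g_NZD = 0.94789/0.9633 = 0.9840029.
NZD growth factor: 1 + 0.0605×270/360 = 1.045375.
Hence g_SGD = 1.028652.
(1.028652 − 1)/T = 0.038203, i.e. 3.82%.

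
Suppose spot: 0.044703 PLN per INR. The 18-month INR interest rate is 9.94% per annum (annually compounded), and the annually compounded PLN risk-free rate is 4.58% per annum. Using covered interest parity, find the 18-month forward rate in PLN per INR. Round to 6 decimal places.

0.041474

T = 18/12 years.
PLN accumulates by (1 + 0.0458)^(18/12) = 1.0694807.
INR accumulates by (1 + 0.0994)^(18/12) = 1.1527459.
So F = 0.044703 × 1.0694807 / 1.1527459 = 0.04147401 (PLN/INR).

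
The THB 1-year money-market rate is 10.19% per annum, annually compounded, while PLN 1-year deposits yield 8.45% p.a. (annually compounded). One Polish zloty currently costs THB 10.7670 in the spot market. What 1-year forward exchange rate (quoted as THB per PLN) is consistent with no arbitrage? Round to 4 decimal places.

T = 1 year.
Growth of 1 THB over T: (1 + 0.1019)^1 = 1.101900.
PLN accumulates by (1 + 0.0845)^1 = 1.084500.
Forward (THB per PLN) = 10.767 × 1.101900 / 1.084500 = 10.939749.

10.9397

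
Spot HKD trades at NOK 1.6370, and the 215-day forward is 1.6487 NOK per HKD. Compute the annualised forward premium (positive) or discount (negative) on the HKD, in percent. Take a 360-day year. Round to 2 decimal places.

+1.20%

T = 215/360 years.
HKD trades forward at +0.71472% vs spot over the period.
Per annum: 0.0071472 / (215/360) = 0.011967 = 1.20%.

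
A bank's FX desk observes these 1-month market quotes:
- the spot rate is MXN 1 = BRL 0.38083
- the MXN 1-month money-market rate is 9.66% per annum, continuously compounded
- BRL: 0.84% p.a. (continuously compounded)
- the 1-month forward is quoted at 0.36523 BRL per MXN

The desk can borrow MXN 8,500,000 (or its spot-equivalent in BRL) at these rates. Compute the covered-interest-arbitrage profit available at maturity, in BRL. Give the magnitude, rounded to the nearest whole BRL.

T = 1/12 years.
Invest the MXN and cover forward: 8,500,000 × 1.008082488 × 0.36523 = BRL 3,129,546.72.
Convert at spot and invest in BRL: 8,500,000 × 0.38083 × 1.000700245 = BRL 3,239,321.73.
The quoted forward undervalues MXN, so borrow MXN, convert to BRL at spot, deposit the BRL at 0.84%, and buy MXN forward at 0.36523 to cover the loan.
Profit = 3,239,321.73 − 3,129,546.72 = BRL 109,775.

BRL 109,775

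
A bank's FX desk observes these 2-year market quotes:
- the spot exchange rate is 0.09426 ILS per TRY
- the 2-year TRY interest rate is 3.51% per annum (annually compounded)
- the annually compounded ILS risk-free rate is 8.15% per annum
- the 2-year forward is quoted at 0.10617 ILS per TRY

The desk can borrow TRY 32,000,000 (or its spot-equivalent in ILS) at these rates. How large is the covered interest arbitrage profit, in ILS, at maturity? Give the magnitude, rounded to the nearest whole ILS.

ILS 112,111

T = 2 years.
Route A — deposit TRY, sell forward: 32,000,000 × 1.07143201 × 0.10617 = ILS 3,640,125.97.
Route B — convert at spot, deposit ILS: 32,000,000 × 0.09426 × 1.16964225 = ILS 3,528,015.31.
The quoted forward overvalues TRY, so borrow ILS, buy TRY at spot, deposit the TRY at 3.51%, and sell the proceeds forward at 0.10617.
Arbitrage profit = |3,640,125.97 − 3,528,015.31| = ILS 112,111.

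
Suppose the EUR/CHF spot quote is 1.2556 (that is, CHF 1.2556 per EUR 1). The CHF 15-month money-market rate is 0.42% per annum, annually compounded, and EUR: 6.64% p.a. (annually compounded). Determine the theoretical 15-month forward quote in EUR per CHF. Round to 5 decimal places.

0.85857

T = 15/12 years.
CHF growth factor: (1 + 0.0042)^(15/12) = 1.0052528.
Growth of 1 EUR over T: (1 + 0.0664)^(15/12) = 1.0836778.
CIP: F = S · (grow CHF)/(grow EUR) = 1.2556 × 1.0052528/1.0836778 = 1.164733 CHF per EUR.
Invert for EUR per CHF: 1 / 1.164733 = 0.85857.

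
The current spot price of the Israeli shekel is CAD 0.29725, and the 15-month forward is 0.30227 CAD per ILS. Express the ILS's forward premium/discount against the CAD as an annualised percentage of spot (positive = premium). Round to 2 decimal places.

T = 15/12 years.
Period premium: (0.30227 − 0.29725)/0.29725 = 0.0168881.
Per annum: 0.0168881 / (15/12) = 0.013510 = 1.35%.

+1.35%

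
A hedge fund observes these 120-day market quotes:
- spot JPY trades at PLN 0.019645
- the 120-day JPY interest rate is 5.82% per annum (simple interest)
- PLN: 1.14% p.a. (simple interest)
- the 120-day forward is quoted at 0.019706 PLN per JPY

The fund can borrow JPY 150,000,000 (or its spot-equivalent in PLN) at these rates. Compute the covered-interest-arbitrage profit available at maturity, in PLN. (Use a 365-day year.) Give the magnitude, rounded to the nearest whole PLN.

T = 120/365 years.
Route A — deposit JPY, sell forward: 150,000,000 × 1.019134247 × 0.019706 = PLN 3,012,458.92.
Route B — convert at spot, deposit PLN: 150,000,000 × 0.019645 × 1.003747945 = PLN 2,957,794.26.
The quoted forward overvalues JPY, so borrow PLN, buy JPY at spot, deposit the JPY at 5.82%, and sell the proceeds forward at 0.019706.
Arbitrage profit = |3,012,458.92 − 2,957,794.26| = PLN 54,665.

PLN 54,665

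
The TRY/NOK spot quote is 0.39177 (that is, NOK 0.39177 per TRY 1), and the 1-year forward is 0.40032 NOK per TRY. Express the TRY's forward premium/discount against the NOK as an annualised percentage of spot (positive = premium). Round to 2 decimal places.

T = 1 year.
(F − S)/S = (0.40032 − 0.39177)/0.39177 = 0.0218240.
Per annum: 0.0218240 / 1 = 0.021824 = 2.18%.

+2.18%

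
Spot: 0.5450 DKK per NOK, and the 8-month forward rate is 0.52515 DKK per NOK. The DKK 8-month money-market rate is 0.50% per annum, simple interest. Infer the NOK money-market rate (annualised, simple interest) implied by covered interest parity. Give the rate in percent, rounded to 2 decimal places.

T = 8/12 years.
CIP gives F = S · g_DKK/g_NOK, so g_DKK/g_NOK = 0.52515/0.545 = 0.9635780.
The DKK side grows by 1 + 0.0050×8/12 = 1.0033333.
That pins the NOK growth at 1.041258.
(1.041258 − 1)/T = 0.061887, i.e. 6.19%.

6.19%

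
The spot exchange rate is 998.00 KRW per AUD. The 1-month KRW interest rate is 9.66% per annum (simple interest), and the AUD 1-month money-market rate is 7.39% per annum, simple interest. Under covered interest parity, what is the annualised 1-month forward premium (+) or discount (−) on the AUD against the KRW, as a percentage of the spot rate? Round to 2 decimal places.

+2.26%

T = 1/12 years.
CIP forward (KRW per AUD) = 998.0 × 1.008050/1.0061583 = 999.87636.
(F − S)/S ÷ T = (999.87636 − 998.0)/998.0/(1/12) = 0.022561 → 2.26%.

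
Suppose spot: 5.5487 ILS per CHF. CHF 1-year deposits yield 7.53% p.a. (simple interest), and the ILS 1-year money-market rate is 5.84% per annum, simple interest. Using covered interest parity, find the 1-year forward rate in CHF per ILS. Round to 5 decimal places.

0.18310

T = 1 year.
ILS accumulates by 1 + 0.0584×1 = 1.058400.
CHF growth factor: 1 + 0.0753×1 = 1.075300.
CIP: F = S · (grow ILS)/(grow CHF) = 5.5487 × 1.058400/1.075300 = 5.461494 ILS per CHF.
Quoted the other way: 1/5.461494 = 0.18310 CHF per ILS.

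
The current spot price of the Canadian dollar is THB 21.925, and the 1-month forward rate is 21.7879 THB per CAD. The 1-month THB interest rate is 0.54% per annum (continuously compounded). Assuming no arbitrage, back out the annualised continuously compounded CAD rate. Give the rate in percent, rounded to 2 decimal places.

T = 1/12 years.
CIP gives F = S · g_THB/g_CAD, so g_THB/g_CAD = 21.7879/21.925 = 0.9937469.
The THB side grows by e^(0.0054×1/12) = 1.0004501.
So the CAD growth factor = 1.0067454.
Take logs: ln 1.0067454 / (1/12) = 0.080673, so 8.07%.

8.07%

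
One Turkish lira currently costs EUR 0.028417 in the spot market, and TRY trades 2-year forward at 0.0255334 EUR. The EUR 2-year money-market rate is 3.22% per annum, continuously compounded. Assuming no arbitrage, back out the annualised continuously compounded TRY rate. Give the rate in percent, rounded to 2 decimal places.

T = 2 years.
By CIP, F/S equals the EUR-to-TRY growth ratio: 0.0255334/0.028417 = 0.8985255.
EUR growth factor: e^(0.0322×2) = 1.0665189.
Hence g_TRY = 1.1869656.
Take logs: ln 1.1869656 / 2 = 0.085700, so 8.57%.

8.57%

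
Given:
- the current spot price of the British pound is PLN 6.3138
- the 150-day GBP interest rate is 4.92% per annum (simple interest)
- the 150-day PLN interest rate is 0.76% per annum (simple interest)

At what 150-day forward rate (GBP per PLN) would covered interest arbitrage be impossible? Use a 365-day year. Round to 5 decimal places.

T = 150/365 years.
PLN growth factor: 1 + 0.0076×150/365 = 1.0031233.
GBP growth factor: 1 + 0.0492×150/365 = 1.0202192.
Forward (PLN per GBP) = 6.3138 × 1.0031233 / 1.0202192 = 6.207999.
Quoted the other way: 1/6.207999 = 0.16108 GBP per PLN.

0.16108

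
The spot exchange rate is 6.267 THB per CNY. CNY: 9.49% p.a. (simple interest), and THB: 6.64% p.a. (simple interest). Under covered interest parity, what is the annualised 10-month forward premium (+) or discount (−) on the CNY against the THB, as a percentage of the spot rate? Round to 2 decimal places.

T = 10/12 years.
F = S · g_THB/g_CNY = 6.267 × 1.0553333/1.0790833 = 6.129067.
(F − S)/S ÷ T = (6.129067 − 6.267)/6.267/(10/12) = -0.026411 → -2.64%.

-2.64%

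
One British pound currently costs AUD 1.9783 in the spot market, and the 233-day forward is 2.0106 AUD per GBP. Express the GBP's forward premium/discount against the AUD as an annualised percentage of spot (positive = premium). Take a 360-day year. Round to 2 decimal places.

+2.52%

T = 233/360 years.
Period premium: (2.0106 − 1.9783)/1.9783 = 0.0163271.
Per annum: 0.0163271 / (233/360) = 0.025226 = 2.52%.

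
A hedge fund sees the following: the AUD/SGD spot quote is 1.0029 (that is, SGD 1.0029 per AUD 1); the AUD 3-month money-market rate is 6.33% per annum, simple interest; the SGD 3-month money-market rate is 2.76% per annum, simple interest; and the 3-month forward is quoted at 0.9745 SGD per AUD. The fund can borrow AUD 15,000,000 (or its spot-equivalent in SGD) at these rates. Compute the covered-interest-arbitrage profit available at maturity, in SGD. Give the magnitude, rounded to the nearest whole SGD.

SGD 298,478

T = 3/12 years.
Invest the AUD and cover forward: 15,000,000 × 1.015825 × 0.9745 = SGD 14,848,821.94.
Convert at spot and invest in SGD: 15,000,000 × 1.0029 × 1.006900 = SGD 15,147,300.15.
The quoted forward undervalues AUD, so borrow AUD, convert to SGD at spot, deposit the SGD at 2.76%, and buy AUD forward at 0.9745 to cover the loan.
Profit = 15,147,300.15 − 14,848,821.94 = SGD 298,478.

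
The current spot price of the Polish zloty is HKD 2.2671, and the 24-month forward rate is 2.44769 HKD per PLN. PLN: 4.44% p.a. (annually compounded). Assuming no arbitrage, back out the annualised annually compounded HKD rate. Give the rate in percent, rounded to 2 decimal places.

8.52%

T = 2 years.
F/S = 2.44769/2.2671 = 1.0796568 = (growth of HKD) / (growth of PLN).
The PLN side grows by (1 + 0.0444)^2 = 1.0907714.
So the HKD growth factor = 1.1776588.
r = 1.1776588^(1/2) − 1 = 0.085200 → 8.52%.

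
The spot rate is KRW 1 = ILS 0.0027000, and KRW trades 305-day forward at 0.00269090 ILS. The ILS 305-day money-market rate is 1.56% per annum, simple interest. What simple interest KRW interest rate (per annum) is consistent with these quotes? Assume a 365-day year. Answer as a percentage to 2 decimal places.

T = 305/365 years.
By CIP, F/S equals the ILS-to-KRW growth ratio: 0.0026909/0.0027 = 0.9966296.
ILS growth factor: 1 + 0.0156×305/365 = 1.0130356.
So the KRW growth factor = 1.0164615.
(1.0164615 − 1)/T = 0.019700, i.e. 1.97%.

1.97%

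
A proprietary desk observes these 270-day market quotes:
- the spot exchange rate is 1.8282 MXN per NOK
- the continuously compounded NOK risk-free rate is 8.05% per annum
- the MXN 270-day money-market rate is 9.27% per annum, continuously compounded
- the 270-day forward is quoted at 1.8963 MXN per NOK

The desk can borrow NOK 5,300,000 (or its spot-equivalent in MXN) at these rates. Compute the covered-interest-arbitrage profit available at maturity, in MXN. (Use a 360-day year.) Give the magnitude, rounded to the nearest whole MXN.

MXN 288,784

T = 270/360 years.
Route A — deposit NOK, sell forward: 5,300,000 × 1.0622348099 × 1.8963 = MXN 10,675,874.11.
Route B — convert at spot, deposit MXN: 5,300,000 × 1.8282 × 1.0719988608 = MXN 10,387,090.08.
The quoted forward overvalues NOK, so borrow MXN, buy NOK at spot, deposit the NOK at 8.05%, and sell the proceeds forward at 1.8963.
Profit = 10,675,874.11 − 10,387,090.08 = MXN 288,784.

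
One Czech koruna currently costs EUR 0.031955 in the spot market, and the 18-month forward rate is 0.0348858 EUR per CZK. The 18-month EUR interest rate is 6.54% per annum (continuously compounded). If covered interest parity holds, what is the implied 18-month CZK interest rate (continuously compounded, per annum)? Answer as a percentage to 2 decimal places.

T = 18/12 years.
F/S = 0.0348858/0.031955 = 1.0917165 = (growth of EUR) / (growth of CZK).
EUR growth factor: e^(0.0654×18/12) = 1.1030731.
So the CZK growth factor = 1.0104025.
Take logs: ln 1.0104025 / (18/12) = 0.006899, so 0.69%.

0.69%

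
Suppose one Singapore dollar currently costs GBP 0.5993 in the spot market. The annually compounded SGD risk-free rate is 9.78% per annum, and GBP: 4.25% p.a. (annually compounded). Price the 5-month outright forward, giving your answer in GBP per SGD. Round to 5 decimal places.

0.58653

T = 5/12 years.
GBP growth factor: (1 + 0.0425)^(5/12) = 1.0174936.
SGD growth factor: (1 + 0.0978)^(5/12) = 1.0396441.
CIP: F = S · (grow GBP)/(grow SGD) = 0.5993 × 1.0174936/1.0396441 = 0.5865314 GBP per SGD.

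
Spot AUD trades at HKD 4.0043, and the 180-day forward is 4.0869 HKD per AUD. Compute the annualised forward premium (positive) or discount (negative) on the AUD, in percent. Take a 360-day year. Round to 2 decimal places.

T = 180/360 years.
(F − S)/S = (4.0869 − 4.0043)/4.0043 = 0.0206278.
Annualise by dividing by T: 0.0206278 / (180/360) = 0.041256 → 4.13%.

+4.13%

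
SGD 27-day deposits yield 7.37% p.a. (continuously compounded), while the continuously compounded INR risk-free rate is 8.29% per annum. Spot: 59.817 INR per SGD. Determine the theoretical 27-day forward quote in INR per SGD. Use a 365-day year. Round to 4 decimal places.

T = 27/365 years.
INR growth factor: e^(0.0829×27/365) = 1.00615117.
SGD accumulates by e^(0.0737×27/365) = 1.00546667.
So F = 59.817 × 1.00615117 / 1.00546667 = 59.857722 (INR/SGD).

59.8577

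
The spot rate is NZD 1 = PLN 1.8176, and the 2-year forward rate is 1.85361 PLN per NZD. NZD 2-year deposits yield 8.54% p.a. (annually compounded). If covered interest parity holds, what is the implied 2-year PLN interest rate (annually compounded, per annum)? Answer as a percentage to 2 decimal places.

9.61%

T = 2 years.
CIP gives F = S · g_PLN/g_NZD, so g_PLN/g_NZD = 1.85361/1.8176 = 1.0198118.
NZD growth factor: (1 + 0.0854)^2 = 1.1780932.
Hence g_PLN = 1.2014333.
r = 1.2014333^(1/2) − 1 = 0.096099 → 9.61%.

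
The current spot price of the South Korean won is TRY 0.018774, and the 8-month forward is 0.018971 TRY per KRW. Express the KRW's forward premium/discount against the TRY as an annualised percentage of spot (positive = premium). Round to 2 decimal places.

T = 8/12 years.
(F − S)/S = (0.018971 − 0.018774)/0.018774 = 0.0104932.
Per annum: 0.0104932 / (8/12) = 0.015740 = 1.57%.

+1.57%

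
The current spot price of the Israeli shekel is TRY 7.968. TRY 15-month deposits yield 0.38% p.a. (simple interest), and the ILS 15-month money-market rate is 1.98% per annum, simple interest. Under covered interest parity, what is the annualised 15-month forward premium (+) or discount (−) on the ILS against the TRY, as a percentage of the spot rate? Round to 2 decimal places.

T = 15/12 years.
CIP forward (TRY per ILS) = 7.968 × 1.004750/1.024750 = 7.812489.
(F − S)/S ÷ T = (7.812489 − 7.968)/7.968/(15/12) = -0.015614 → -1.56%.

-1.56%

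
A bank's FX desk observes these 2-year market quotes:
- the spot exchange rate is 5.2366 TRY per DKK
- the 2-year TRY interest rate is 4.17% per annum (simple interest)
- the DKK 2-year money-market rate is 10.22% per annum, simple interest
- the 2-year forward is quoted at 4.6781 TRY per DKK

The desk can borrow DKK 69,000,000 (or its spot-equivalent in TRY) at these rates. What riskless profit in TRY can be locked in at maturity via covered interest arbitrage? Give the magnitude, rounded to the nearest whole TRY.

T = 2 years.
Route A — deposit DKK, sell forward: 69,000,000 × 1.204400 × 4.6781 = TRY 388,766,951.16.
Route B — convert at spot, deposit TRY: 69,000,000 × 5.2366 × 1.083400 = TRY 391,459,938.36.
The quoted forward undervalues DKK, so borrow DKK, convert to TRY at spot, deposit the TRY at 4.17%, and buy DKK forward at 4.6781 to cover the loan.
Arbitrage profit = |388,766,951.16 − 391,459,938.36| = TRY 2,692,987.

TRY 2,692,987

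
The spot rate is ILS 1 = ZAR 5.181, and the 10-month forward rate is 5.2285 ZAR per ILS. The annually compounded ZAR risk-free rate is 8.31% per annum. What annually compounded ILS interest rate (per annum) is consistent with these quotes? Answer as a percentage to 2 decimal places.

T = 10/12 years.
F/S = 5.2285/5.181 = 1.0091681 = (growth of ZAR) / (growth of ILS).
ZAR growth factor: (1 + 0.0831)^(10/12) = 1.0687853.
That pins the ILS growth at 1.0590756.
r = 1.0590756^(12/10) − 1 = 0.071303 → 7.13%.

7.13%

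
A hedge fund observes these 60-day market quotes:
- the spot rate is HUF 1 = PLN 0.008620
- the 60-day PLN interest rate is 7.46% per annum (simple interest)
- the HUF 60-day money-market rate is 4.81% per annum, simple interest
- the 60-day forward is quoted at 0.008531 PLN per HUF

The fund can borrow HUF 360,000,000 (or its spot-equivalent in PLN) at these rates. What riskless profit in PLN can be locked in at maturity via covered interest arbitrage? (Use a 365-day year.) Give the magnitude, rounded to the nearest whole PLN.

T = 60/365 years.
Invest the HUF and cover forward: 360,000,000 × 1.007906849 × 0.008531 = PLN 3,095,443.20.
Convert at spot and invest in PLN: 360,000,000 × 0.008620 × 1.012263014 = PLN 3,141,254.59.
The quoted forward undervalues HUF, so borrow HUF, convert to PLN at spot, deposit the PLN at 7.46%, and buy HUF forward at 0.008531 to cover the loan.
Profit = 3,141,254.59 − 3,095,443.20 = PLN 45,811.

PLN 45,811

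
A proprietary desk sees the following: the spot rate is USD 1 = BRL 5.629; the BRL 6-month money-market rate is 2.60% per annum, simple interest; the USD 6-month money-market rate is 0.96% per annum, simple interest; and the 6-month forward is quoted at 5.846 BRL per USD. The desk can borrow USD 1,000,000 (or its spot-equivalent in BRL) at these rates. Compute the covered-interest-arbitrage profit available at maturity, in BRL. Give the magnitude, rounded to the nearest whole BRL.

T = 6/12 years.
Keep in USD, deliver into the forward: 1,000,000·1.004800·5.846 = BRL 5,874,060.80.
Swap to BRL now, deposit: 1,000,000·5.629·1.013000 = BRL 5,702,177.00.
The quoted forward overvalues USD, so borrow BRL, buy USD at spot, deposit the USD at 0.96%, and sell the proceeds forward at 5.846.
Arbitrage profit = |5,874,060.80 − 5,702,177.00| = BRL 171,884.

BRL 171,884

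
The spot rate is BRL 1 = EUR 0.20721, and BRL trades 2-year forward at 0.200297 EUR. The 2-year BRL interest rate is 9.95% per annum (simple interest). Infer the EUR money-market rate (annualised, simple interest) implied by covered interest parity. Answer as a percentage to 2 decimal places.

7.95%

T = 2 years.
F/S = 0.200297/0.20721 = 0.9666377 = (growth of EUR) / (growth of BRL).
The BRL side grows by 1 + 0.0995×2 = 1.199000.
Hence g_EUR = 1.1589986.
(1.1589986 − 1)/T = 0.079499, i.e. 7.95%.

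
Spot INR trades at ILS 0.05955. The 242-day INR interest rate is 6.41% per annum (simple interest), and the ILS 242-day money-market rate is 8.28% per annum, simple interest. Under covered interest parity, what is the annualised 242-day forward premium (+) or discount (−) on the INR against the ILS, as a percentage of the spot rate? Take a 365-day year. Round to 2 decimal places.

T = 242/365 years.
No-arbitrage forward: 0.05955 × 1.0548975 / 1.0424992 = 0.06025822 ILS/INR.
Annualised premium = (F − S)/S × (1/T) = (0.06025822 − 0.05955)/0.05955 ÷ (242/365) = 1.79%.

+1.79%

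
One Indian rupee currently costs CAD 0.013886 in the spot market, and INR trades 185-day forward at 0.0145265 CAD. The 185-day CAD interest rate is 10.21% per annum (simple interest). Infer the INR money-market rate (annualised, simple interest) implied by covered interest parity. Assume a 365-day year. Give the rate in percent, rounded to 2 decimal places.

1.06%

T = 185/365 years.
CIP gives F = S · g_CAD/g_INR, so g_CAD/g_INR = 0.0145265/0.013886 = 1.0461256.
CAD growth factor: 1 + 0.1021×185/365 = 1.0517493.
Hence g_INR = 1.0053757.
r = (1.0053757 − 1)/(185/365) = 0.010606 → 1.06%.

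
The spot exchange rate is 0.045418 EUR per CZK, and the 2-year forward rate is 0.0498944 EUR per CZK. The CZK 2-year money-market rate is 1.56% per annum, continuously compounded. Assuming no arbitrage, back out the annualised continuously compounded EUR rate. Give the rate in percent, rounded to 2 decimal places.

T = 2 years.
CIP gives F = S · g_EUR/g_CZK, so g_EUR/g_CZK = 0.0498944/0.045418 = 1.0985600.
The CZK side grows by e^(0.0156×2) = 1.0316918.
So the EUR growth factor = 1.1333753.
Take logs: ln 1.1333753 / 2 = 0.062600, so 6.26%.

6.26%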